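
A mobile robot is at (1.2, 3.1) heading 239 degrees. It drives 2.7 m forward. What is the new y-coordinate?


y_new = y0 + d*sin(theta)
= 3.1 + 2.7*sin(239)
= 3.1 + -2.3144
= 0.7856


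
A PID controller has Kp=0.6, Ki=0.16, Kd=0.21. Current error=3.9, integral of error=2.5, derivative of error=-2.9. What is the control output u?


u = Kp*e + Ki*int(e) + Kd*de/dt
= 0.6*3.9 + 0.16*2.5 + 0.21*(-2.9)
= 2.34 + 0.4 + -0.609
= 2.131


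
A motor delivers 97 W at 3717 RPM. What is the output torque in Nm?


omega = 3717 * 2*pi/60 = 389.2433 rad/s
tau = P / omega = 97 / 389.2433
= 0.2492 Nm


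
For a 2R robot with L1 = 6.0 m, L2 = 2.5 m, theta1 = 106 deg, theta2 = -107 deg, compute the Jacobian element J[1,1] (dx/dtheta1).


J[1,1] = -L1*sin(t1) - L2*sin(t1+t2)
= -6.0*sin(106) - 2.5*sin(-1)
= -5.7239


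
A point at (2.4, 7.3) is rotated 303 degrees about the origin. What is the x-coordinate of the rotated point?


x' = x*cos(theta) - y*sin(theta)
cos(303 deg) = 0.5446, sin(303 deg) = -0.8387
x' = 2.4 * 0.5446 - 7.3 * -0.8387
= 1.3071 - -6.1223
= 7.4294


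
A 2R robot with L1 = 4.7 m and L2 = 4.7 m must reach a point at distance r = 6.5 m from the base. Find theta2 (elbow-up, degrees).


cos(theta2) = (r^2 - L1^2 - L2^2) / (2*L1*L2)
cos(theta2) = (42.25 - 22.09 - 22.09) / 44.18
cos(theta2) = -0.043685
theta2 = 92.5038 degrees


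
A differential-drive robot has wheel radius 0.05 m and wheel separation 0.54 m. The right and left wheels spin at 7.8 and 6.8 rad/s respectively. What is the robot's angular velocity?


vR = r*wR = 0.05*7.8 = 0.39 m/s
vL = r*wL = 0.05*6.8 = 0.34 m/s
v = (vR+vL)/2 = 0.365 m/s
omega = (vR-vL)/L = 0.0926 rad/s
angular velocity = 0.0926 rad/s


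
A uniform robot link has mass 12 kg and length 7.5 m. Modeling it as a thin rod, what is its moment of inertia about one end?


I = (1/3) * m * L^2
= (1/3) * 12 * 7.5^2
= 0.333333 * 12 * 56.25
= 225.0 kg*m^2


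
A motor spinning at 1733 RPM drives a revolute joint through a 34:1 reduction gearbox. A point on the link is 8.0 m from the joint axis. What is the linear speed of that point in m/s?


omega_motor = 1733 * 2*pi/60 = 181.4793 rad/s
omega_joint = omega_motor / 34 = 5.3376 rad/s
v = omega_joint * r = 5.3376 * 8.0
= 42.701 m/s


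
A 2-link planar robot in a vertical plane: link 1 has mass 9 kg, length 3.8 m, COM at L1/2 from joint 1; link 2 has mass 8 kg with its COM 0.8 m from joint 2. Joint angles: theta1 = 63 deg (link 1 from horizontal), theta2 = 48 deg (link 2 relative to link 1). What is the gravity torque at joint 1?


Horizontal distance from joint 1 to link-1 COM:
  x_c1 = (L1/2)*cos(t1) = 1.9 * 0.454 = 0.8626 m
Horizontal distance from joint 1 to link-2 COM:
  x_c2 = L1*cos(t1) + Lc2*cos(t1+t2)
       = 3.8*0.454 + 0.8*-0.3584 = 1.4385 m
tau1 = m1*g*x_c1 + m2*g*x_c2
     = 9*9.81*0.8626 + 8*9.81*1.4385
     = 76.1574 + 112.8911
     = 189.0484 Nm


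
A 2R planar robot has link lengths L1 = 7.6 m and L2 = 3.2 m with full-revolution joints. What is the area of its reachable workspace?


r_max = L1 + L2 = 10.8 m
r_min = |L1 - L2| = 4.4 m
Area = pi*(r_max^2 - r_min^2)
= pi*(116.64 - 19.36)
= pi * 97.28
= 305.6141 m^2


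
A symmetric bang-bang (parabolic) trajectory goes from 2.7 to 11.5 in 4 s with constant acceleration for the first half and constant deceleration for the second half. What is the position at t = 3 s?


Symmetric rest-to-rest: each phase covers (pf-p0)/2 in time T/2. 0.5*a*(T/2)^2 = (pf-p0)/2 => a = 4*(pf-p0)/T^2
a = 4*(11.5-2.7)/4^2 = 2.2
t = 3 is in the deceleration phase (t > T/2).
p = pf - 0.5*a*(T-t)^2 = 11.5 - 0.5*2.2*1^2
= 10.4


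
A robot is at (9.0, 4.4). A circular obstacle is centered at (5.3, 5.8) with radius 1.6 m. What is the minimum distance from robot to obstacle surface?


center_dist = sqrt((9.0-5.3)^2 + (4.4-5.8)^2)
= sqrt(13.69 + 1.96)
= 3.956
min_dist = center_dist - radius = 3.956 - 1.6 = 2.356 m


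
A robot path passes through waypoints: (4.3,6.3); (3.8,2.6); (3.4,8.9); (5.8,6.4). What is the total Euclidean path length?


Segment lengths:
  seg1 = sqrt((-0.5)^2 + (-3.7)^2) = 3.7336
  seg2 = sqrt((-0.4)^2 + (6.3)^2) = 6.3127
  seg3 = sqrt((2.4)^2 + (-2.5)^2) = 3.4655
Total = 13.5119


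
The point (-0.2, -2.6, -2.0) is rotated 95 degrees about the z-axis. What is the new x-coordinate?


Rotation about z-axis: x' = x*cos(theta) - y*sin(theta)
= -0.2 * -0.0872 - -2.6 * 0.9962
= 2.6075


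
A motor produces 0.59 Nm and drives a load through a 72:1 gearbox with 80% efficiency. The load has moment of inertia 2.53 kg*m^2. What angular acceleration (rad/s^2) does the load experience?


tau_out = tau_motor * N * eta
= 0.59 * 72 * 0.8 = 33.984 Nm
alpha = tau_out / I = 33.984 / 2.53
= 13.4324 rad/s^2


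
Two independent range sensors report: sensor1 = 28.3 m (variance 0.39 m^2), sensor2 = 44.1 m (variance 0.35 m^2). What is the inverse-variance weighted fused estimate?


w1 = (1/var1) / (1/var1 + 1/var2)
   = 2.5641 / (2.5641 + 2.8571) = 0.473
w2 = 1 - w1 = 0.527
fused = w1*s1 + w2*s2 = 13.3851 + 23.2419
= 36.627 m


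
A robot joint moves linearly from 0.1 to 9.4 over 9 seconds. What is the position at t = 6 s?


s = t/T = 6/9 = 0.6667
p(t) = p0 + (pf-p0)*s
= 0.1 + (9.4 - 0.1) * 0.6667
= 6.3


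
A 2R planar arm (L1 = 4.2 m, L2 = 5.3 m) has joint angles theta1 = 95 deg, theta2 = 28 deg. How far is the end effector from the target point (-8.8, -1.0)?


End effector via forward kinematics:
x = L1*cos(t1) + L2*cos(t1+t2) = -3.2526
y = L1*sin(t1) + L2*sin(t1+t2) = 8.629
Distance to target:
d = sqrt((-8.8 - -3.2526)^2 + (-1.0 - 8.629)^2)
= sqrt(30.7732 + 92.7171)
= 11.1126 m


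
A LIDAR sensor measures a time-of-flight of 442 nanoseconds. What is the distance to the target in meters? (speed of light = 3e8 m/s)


tof = 442 ns = 4.42e-07 s
dist = c * tof / 2
= 3e8 * 4.42e-07 / 2
= 66.3 m


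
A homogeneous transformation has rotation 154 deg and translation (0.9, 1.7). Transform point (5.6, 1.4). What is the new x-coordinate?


x' = cos(theta)*px - sin(theta)*py + tx
= -0.8988*5.6 - 0.4384*1.4 + 0.9
= -4.747


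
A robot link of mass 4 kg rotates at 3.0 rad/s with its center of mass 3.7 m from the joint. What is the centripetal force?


F = m * omega^2 * r
= 4 * 3.0^2 * 3.7
= 4 * 9.0 * 3.7
= 133.2 N


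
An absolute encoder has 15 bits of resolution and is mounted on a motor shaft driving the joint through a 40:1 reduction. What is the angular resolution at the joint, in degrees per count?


counts = 2^15 = 32768
effective counts at joint = 32768 * 40 = 1310720
resolution = 360 / 1310720
= 2.7466e-04 deg/count


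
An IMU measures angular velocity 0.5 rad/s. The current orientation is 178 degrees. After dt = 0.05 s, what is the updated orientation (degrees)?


delta_theta = w * dt = 0.5 * 0.05 = 0.025 rad
= 1.4324 deg
theta_new = 178 + 1.4324 = 179.4324 deg


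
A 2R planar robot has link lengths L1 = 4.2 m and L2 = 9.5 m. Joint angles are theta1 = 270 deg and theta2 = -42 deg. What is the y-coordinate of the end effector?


Convert angles to radians: theta1 = 4.7124, theta2 = -0.733
y = L1*sin(theta1) + L2*sin(theta1+theta2)
y = -4.2 + -7.0599
y = -11.2599


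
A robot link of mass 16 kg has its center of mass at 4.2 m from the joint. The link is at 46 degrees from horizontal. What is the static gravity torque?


tau = m*g*L*cos(angle)
= 16 * 9.81 * 4.2 * cos(46 deg)
= 16 * 9.81 * 4.2 * 0.6947
= 457.941 Nm


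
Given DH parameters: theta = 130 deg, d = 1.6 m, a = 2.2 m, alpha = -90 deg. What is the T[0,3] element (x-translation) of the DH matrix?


T[0,3] = a * cos(theta)
= 2.2 * cos(130 deg)
= 2.2 * -0.6428
= -1.4141


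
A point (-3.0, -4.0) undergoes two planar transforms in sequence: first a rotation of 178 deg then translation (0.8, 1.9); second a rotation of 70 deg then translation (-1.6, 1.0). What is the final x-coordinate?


After transform 1:
x1 = cos(178)*-3.0 - sin(178)*-4.0 + 0.8 = 3.9378
y1 = sin(178)*-3.0 + cos(178)*-4.0 + 1.9 = 5.7929
After transform 2:
x2 = cos(70)*3.9378 - sin(70)*5.7929 + -1.6
= -5.6967


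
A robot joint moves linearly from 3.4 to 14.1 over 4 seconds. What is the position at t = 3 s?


s = t/T = 3/4 = 0.75
p(t) = p0 + (pf-p0)*s
= 3.4 + (14.1 - 3.4) * 0.75
= 11.425


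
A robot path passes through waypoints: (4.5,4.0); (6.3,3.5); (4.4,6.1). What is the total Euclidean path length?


Segment lengths:
  seg1 = sqrt((1.8)^2 + (-0.5)^2) = 1.8682
  seg2 = sqrt((-1.9)^2 + (2.6)^2) = 3.2202
Total = 5.0884


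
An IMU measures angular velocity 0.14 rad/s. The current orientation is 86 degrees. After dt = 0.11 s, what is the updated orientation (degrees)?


delta_theta = w * dt = 0.14 * 0.11 = 0.0154 rad
= 0.8824 deg
theta_new = 86 + 0.8824 = 86.8824 deg


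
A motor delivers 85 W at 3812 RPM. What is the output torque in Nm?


omega = 3812 * 2*pi/60 = 399.1917 rad/s
tau = P / omega = 85 / 399.1917
= 0.2129 Nm


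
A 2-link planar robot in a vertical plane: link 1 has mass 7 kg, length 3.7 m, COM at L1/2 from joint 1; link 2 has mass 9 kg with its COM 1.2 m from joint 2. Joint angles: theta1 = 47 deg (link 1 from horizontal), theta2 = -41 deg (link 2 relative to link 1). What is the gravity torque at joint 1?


Horizontal distance from joint 1 to link-1 COM:
  x_c1 = (L1/2)*cos(t1) = 1.85 * 0.682 = 1.2617 m
Horizontal distance from joint 1 to link-2 COM:
  x_c2 = L1*cos(t1) + Lc2*cos(t1+t2)
       = 3.7*0.682 + 1.2*0.9945 = 3.7168 m
tau1 = m1*g*x_c1 + m2*g*x_c2
     = 7*9.81*1.2617 + 9*9.81*3.7168
     = 86.6407 + 328.1581
     = 414.7988 Nm


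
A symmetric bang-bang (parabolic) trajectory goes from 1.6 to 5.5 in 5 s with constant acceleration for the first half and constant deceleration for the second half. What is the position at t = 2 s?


Symmetric rest-to-rest: each phase covers (pf-p0)/2 in time T/2. 0.5*a*(T/2)^2 = (pf-p0)/2 => a = 4*(pf-p0)/T^2
a = 4*(5.5-1.6)/5^2 = 0.624
t = 2 is in the acceleration phase (t <= T/2).
p = p0 + 0.5*a*t^2 = 1.6 + 0.5*0.624*2^2
= 2.848


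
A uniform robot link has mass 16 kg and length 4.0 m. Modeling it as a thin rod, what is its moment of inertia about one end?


I = (1/3) * m * L^2
= (1/3) * 16 * 4.0^2
= 0.333333 * 16 * 16.0
= 85.3333 kg*m^2


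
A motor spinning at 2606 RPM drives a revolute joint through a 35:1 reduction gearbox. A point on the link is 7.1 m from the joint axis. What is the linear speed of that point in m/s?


omega_motor = 2606 * 2*pi/60 = 272.8997 rad/s
omega_joint = omega_motor / 35 = 7.7971 rad/s
v = omega_joint * r = 7.7971 * 7.1
= 55.3596 m/s


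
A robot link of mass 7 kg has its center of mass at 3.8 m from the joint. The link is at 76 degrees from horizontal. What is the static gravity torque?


tau = m*g*L*cos(angle)
= 7 * 9.81 * 3.8 * cos(76 deg)
= 7 * 9.81 * 3.8 * 0.2419
= 63.1286 Nm


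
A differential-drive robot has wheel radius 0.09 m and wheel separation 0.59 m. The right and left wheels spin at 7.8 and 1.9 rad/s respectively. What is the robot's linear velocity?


vR = r*wR = 0.09*7.8 = 0.702 m/s
vL = r*wL = 0.09*1.9 = 0.171 m/s
v = (vR+vL)/2 = 0.4365 m/s
omega = (vR-vL)/L = 0.9 rad/s
linear velocity = 0.4365 m/s


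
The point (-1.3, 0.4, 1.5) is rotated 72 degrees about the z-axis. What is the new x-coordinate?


Rotation about z-axis: x' = x*cos(theta) - y*sin(theta)
= -1.3 * 0.309 - 0.4 * 0.9511
= -0.7821


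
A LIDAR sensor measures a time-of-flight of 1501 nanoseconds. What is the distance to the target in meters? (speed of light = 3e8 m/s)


tof = 1501 ns = 1.501e-06 s
dist = c * tof / 2
= 3e8 * 1.501e-06 / 2
= 225.15 m


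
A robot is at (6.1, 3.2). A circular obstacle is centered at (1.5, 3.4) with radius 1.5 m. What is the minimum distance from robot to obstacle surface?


center_dist = sqrt((6.1-1.5)^2 + (3.2-3.4)^2)
= sqrt(21.16 + 0.04)
= 4.6043
min_dist = center_dist - radius = 4.6043 - 1.5 = 3.1043 m


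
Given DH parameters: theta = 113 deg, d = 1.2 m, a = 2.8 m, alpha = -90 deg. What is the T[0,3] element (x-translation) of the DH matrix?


T[0,3] = a * cos(theta)
= 2.8 * cos(113 deg)
= 2.8 * -0.3907
= -1.094


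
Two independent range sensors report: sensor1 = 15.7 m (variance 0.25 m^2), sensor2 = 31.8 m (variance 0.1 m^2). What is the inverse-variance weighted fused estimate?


w1 = (1/var1) / (1/var1 + 1/var2)
   = 4.0 / (4.0 + 10.0) = 0.2857
w2 = 1 - w1 = 0.7143
fused = w1*s1 + w2*s2 = 4.4857 + 22.7143
= 27.2 m


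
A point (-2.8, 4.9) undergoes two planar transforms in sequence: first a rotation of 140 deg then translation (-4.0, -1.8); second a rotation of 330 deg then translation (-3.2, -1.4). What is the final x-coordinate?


After transform 1:
x1 = cos(140)*-2.8 - sin(140)*4.9 + -4.0 = -5.0047
y1 = sin(140)*-2.8 + cos(140)*4.9 + -1.8 = -7.3534
After transform 2:
x2 = cos(330)*-5.0047 - sin(330)*-7.3534 + -3.2
= -11.2109


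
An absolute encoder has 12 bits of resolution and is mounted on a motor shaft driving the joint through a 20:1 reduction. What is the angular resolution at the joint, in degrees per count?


counts = 2^12 = 4096
effective counts at joint = 4096 * 20 = 81920
resolution = 360 / 81920
= 0.0044 deg/count


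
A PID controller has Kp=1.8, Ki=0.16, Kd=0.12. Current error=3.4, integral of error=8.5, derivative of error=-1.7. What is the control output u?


u = Kp*e + Ki*int(e) + Kd*de/dt
= 1.8*3.4 + 0.16*8.5 + 0.12*(-1.7)
= 6.12 + 1.36 + -0.204
= 7.276


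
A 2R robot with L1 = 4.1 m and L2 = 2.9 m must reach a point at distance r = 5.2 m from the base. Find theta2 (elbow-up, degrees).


cos(theta2) = (r^2 - L1^2 - L2^2) / (2*L1*L2)
cos(theta2) = (27.04 - 16.81 - 8.41) / 23.78
cos(theta2) = 0.076535
theta2 = 85.6106 degrees


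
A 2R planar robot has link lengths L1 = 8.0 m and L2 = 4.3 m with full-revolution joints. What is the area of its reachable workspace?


r_max = L1 + L2 = 12.3 m
r_min = |L1 - L2| = 3.7 m
Area = pi*(r_max^2 - r_min^2)
= pi*(151.29 - 13.69)
= pi * 137.6
= 432.2831 m^2


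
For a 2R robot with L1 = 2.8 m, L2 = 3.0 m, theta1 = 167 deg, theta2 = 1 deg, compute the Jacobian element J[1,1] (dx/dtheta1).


J[1,1] = -L1*sin(t1) - L2*sin(t1+t2)
= -2.8*sin(167) - 3.0*sin(168)
= -1.2536


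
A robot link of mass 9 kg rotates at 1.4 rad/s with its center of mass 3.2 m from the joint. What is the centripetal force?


F = m * omega^2 * r
= 9 * 1.4^2 * 3.2
= 9 * 1.96 * 3.2
= 56.448 N


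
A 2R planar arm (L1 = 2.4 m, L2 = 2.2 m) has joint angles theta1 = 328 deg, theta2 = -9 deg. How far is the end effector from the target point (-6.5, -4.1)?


End effector via forward kinematics:
x = L1*cos(t1) + L2*cos(t1+t2) = 3.6957
y = L1*sin(t1) + L2*sin(t1+t2) = -2.7151
Distance to target:
d = sqrt((-6.5 - 3.6957)^2 + (-4.1 - -2.7151)^2)
= sqrt(103.9518 + 1.9178)
= 10.2893 m


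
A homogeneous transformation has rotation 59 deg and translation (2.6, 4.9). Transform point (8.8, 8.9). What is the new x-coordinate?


x' = cos(theta)*px - sin(theta)*py + tx
= 0.515*8.8 - 0.8572*8.9 + 2.6
= -0.4965


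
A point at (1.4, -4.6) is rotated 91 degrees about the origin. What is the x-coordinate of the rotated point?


x' = x*cos(theta) - y*sin(theta)
cos(91 deg) = -0.0175, sin(91 deg) = 0.9998
x' = 1.4 * -0.0175 - -4.6 * 0.9998
= -0.0244 - -4.5993
= 4.5749


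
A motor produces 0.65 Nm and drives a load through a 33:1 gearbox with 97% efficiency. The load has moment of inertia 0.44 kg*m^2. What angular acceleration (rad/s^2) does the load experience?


tau_out = tau_motor * N * eta
= 0.65 * 33 * 0.97 = 20.8065 Nm
alpha = tau_out / I = 20.8065 / 0.44
= 47.2875 rad/s^2


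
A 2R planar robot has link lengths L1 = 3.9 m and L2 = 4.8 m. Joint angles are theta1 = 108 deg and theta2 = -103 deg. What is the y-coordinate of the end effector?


Convert angles to radians: theta1 = 1.885, theta2 = -1.7977
y = L1*sin(theta1) + L2*sin(theta1+theta2)
y = 3.7091 + 0.4183
y = 4.1275


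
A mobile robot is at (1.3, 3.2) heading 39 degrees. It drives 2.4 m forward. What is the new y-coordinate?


y_new = y0 + d*sin(theta)
= 3.2 + 2.4*sin(39)
= 3.2 + 1.5104
= 4.7104


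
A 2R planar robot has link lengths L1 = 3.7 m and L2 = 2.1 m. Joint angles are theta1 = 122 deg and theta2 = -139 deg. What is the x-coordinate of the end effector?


Convert angles to radians: theta1 = 2.1293, theta2 = -2.426
x = L1*cos(theta1) + L2*cos(theta1+theta2)
x = -1.9607 + 2.0082
x = 0.0475


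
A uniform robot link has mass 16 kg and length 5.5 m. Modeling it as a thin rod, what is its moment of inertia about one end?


I = (1/3) * m * L^2
= (1/3) * 16 * 5.5^2
= 0.333333 * 16 * 30.25
= 161.3333 kg*m^2


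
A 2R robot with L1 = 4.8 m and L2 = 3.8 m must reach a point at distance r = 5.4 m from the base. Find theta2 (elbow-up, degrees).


cos(theta2) = (r^2 - L1^2 - L2^2) / (2*L1*L2)
cos(theta2) = (29.16 - 23.04 - 14.44) / 36.48
cos(theta2) = -0.22807
theta2 = 103.1835 degrees


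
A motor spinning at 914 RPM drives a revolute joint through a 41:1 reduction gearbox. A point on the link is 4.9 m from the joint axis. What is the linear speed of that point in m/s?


omega_motor = 914 * 2*pi/60 = 95.7139 rad/s
omega_joint = omega_motor / 41 = 2.3345 rad/s
v = omega_joint * r = 2.3345 * 4.9
= 11.439 m/s


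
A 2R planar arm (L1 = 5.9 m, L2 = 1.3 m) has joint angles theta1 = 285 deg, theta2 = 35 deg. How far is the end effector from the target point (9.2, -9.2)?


End effector via forward kinematics:
x = L1*cos(t1) + L2*cos(t1+t2) = 2.5229
y = L1*sin(t1) + L2*sin(t1+t2) = -6.5346
Distance to target:
d = sqrt((9.2 - 2.5229)^2 + (-9.2 - -6.5346)^2)
= sqrt(44.5838 + 7.1044)
= 7.1895 m


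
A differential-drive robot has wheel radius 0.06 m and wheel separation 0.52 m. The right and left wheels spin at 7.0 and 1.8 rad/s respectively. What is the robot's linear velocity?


vR = r*wR = 0.06*7.0 = 0.42 m/s
vL = r*wL = 0.06*1.8 = 0.108 m/s
v = (vR+vL)/2 = 0.264 m/s
omega = (vR-vL)/L = 0.6 rad/s
linear velocity = 0.264 m/s


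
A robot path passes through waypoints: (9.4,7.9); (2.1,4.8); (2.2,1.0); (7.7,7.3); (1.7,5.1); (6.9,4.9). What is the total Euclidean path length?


Segment lengths:
  seg1 = sqrt((-7.3)^2 + (-3.1)^2) = 7.931
  seg2 = sqrt((0.1)^2 + (-3.8)^2) = 3.8013
  seg3 = sqrt((5.5)^2 + (6.3)^2) = 8.363
  seg4 = sqrt((-6.0)^2 + (-2.2)^2) = 6.3906
  seg5 = sqrt((5.2)^2 + (-0.2)^2) = 5.2038
Total = 31.6897


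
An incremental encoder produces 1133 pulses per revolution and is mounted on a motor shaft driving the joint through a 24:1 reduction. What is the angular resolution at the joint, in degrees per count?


counts per rev = 1133
effective counts at joint = 1133 * 24 = 27192
resolution = 360 / 27192
= 0.0132 deg/count


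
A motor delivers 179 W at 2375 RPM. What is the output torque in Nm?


omega = 2375 * 2*pi/60 = 248.7094 rad/s
tau = P / omega = 179 / 248.7094
= 0.7197 Nm


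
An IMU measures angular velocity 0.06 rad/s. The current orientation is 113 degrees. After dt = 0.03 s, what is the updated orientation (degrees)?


delta_theta = w * dt = 0.06 * 0.03 = 0.0018 rad
= 0.1031 deg
theta_new = 113 + 0.1031 = 113.1031 deg


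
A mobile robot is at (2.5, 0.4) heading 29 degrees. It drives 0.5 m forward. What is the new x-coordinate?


x_new = x0 + d*cos(theta)
= 2.5 + 0.5*cos(29)
= 2.5 + 0.4373
= 2.9373


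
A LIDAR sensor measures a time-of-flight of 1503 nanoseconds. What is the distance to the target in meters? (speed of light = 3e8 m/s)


tof = 1503 ns = 1.503e-06 s
dist = c * tof / 2
= 3e8 * 1.503e-06 / 2
= 225.45 m


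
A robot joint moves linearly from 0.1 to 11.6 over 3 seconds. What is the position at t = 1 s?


s = t/T = 1/3 = 0.3333
p(t) = p0 + (pf-p0)*s
= 0.1 + (11.6 - 0.1) * 0.3333
= 3.9333


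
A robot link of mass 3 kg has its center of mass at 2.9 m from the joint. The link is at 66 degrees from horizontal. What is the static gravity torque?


tau = m*g*L*cos(angle)
= 3 * 9.81 * 2.9 * cos(66 deg)
= 3 * 9.81 * 2.9 * 0.4067
= 34.7138 Nm


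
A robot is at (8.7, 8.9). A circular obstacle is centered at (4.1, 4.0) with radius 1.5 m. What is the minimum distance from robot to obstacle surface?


center_dist = sqrt((8.7-4.1)^2 + (8.9-4.0)^2)
= sqrt(21.16 + 24.01)
= 6.7209
min_dist = center_dist - radius = 6.7209 - 1.5 = 5.2209 m


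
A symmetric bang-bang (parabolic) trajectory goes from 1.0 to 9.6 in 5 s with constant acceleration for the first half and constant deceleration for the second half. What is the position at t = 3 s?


Symmetric rest-to-rest: each phase covers (pf-p0)/2 in time T/2. 0.5*a*(T/2)^2 = (pf-p0)/2 => a = 4*(pf-p0)/T^2
a = 4*(9.6-1.0)/5^2 = 1.376
t = 3 is in the deceleration phase (t > T/2).
p = pf - 0.5*a*(T-t)^2 = 9.6 - 0.5*1.376*2^2
= 6.848


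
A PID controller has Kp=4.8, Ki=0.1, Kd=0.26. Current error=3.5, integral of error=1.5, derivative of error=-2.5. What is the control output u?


u = Kp*e + Ki*int(e) + Kd*de/dt
= 4.8*3.5 + 0.1*1.5 + 0.26*(-2.5)
= 16.8 + 0.15 + -0.65
= 16.3


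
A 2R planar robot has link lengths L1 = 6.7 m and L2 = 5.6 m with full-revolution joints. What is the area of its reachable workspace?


r_max = L1 + L2 = 12.3 m
r_min = |L1 - L2| = 1.1 m
Area = pi*(r_max^2 - r_min^2)
= pi*(151.29 - 1.21)
= pi * 150.08
= 471.4902 m^2


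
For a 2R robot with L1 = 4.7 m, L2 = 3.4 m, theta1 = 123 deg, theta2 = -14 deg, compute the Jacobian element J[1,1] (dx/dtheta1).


J[1,1] = -L1*sin(t1) - L2*sin(t1+t2)
= -4.7*sin(123) - 3.4*sin(109)
= -7.1565


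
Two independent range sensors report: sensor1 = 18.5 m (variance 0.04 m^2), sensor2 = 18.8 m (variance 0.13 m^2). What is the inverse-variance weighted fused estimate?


w1 = (1/var1) / (1/var1 + 1/var2)
   = 25.0 / (25.0 + 7.6923) = 0.7647
w2 = 1 - w1 = 0.2353
fused = w1*s1 + w2*s2 = 14.1471 + 4.4235
= 18.5706 m


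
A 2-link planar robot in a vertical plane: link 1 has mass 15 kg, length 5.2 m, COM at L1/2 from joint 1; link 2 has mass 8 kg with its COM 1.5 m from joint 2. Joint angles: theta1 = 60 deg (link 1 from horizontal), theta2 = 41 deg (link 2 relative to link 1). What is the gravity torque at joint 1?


Horizontal distance from joint 1 to link-1 COM:
  x_c1 = (L1/2)*cos(t1) = 2.6 * 0.5 = 1.3 m
Horizontal distance from joint 1 to link-2 COM:
  x_c2 = L1*cos(t1) + Lc2*cos(t1+t2)
       = 5.2*0.5 + 1.5*-0.1908 = 2.3138 m
tau1 = m1*g*x_c1 + m2*g*x_c2
     = 15*9.81*1.3 + 8*9.81*2.3138
     = 191.295 + 181.586
     = 372.881 Nm


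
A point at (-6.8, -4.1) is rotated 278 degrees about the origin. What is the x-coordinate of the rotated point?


x' = x*cos(theta) - y*sin(theta)
cos(278 deg) = 0.1392, sin(278 deg) = -0.9903
x' = -6.8 * 0.1392 - -4.1 * -0.9903
= -0.9464 - 4.0601
= -5.0065


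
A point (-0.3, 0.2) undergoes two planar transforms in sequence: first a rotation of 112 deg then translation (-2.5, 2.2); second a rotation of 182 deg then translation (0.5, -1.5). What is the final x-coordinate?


After transform 1:
x1 = cos(112)*-0.3 - sin(112)*0.2 + -2.5 = -2.5731
y1 = sin(112)*-0.3 + cos(112)*0.2 + 2.2 = 1.8469
After transform 2:
x2 = cos(182)*-2.5731 - sin(182)*1.8469 + 0.5
= 3.1359


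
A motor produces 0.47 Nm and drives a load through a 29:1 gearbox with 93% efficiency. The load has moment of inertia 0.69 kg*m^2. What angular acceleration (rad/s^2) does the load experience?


tau_out = tau_motor * N * eta
= 0.47 * 29 * 0.93 = 12.6759 Nm
alpha = tau_out / I = 12.6759 / 0.69
= 18.3709 rad/s^2


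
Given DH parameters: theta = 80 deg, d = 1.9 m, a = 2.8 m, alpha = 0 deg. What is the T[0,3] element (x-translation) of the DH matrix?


T[0,3] = a * cos(theta)
= 2.8 * cos(80 deg)
= 2.8 * 0.1736
= 0.4862


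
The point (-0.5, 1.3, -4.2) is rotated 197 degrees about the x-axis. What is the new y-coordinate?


Rotation about x-axis: y' = y*cos(theta) - z*sin(theta)
= 1.3 * -0.9563 - -4.2 * -0.2924
= -2.4712


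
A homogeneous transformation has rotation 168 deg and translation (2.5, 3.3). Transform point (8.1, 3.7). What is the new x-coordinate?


x' = cos(theta)*px - sin(theta)*py + tx
= -0.9781*8.1 - 0.2079*3.7 + 2.5
= -6.1923


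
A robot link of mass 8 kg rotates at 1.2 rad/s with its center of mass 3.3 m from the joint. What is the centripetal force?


F = m * omega^2 * r
= 8 * 1.2^2 * 3.3
= 8 * 1.44 * 3.3
= 38.016 N


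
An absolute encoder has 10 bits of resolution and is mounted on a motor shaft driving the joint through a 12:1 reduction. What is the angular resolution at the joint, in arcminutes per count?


counts = 2^10 = 1024
effective counts at joint = 1024 * 12 = 12288
resolution = 360*60 / 12288
= 1.7578 arcmin/count


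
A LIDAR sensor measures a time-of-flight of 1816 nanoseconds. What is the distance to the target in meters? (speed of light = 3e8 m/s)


tof = 1816 ns = 1.816e-06 s
dist = c * tof / 2
= 3e8 * 1.816e-06 / 2
= 272.4 m


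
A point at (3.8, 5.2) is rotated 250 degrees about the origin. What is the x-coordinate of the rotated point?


x' = x*cos(theta) - y*sin(theta)
cos(250 deg) = -0.342, sin(250 deg) = -0.9397
x' = 3.8 * -0.342 - 5.2 * -0.9397
= -1.2997 - -4.8864
= 3.5867


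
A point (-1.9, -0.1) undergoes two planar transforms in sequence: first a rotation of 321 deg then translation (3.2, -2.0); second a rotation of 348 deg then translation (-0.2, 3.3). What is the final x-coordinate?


After transform 1:
x1 = cos(321)*-1.9 - sin(321)*-0.1 + 3.2 = 1.6605
y1 = sin(321)*-1.9 + cos(321)*-0.1 + -2.0 = -0.882
After transform 2:
x2 = cos(348)*1.6605 - sin(348)*-0.882 + -0.2
= 1.2408


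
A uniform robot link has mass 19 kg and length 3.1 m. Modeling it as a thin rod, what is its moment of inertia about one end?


I = (1/3) * m * L^2
= (1/3) * 19 * 3.1^2
= 0.333333 * 19 * 9.61
= 60.8633 kg*m^2


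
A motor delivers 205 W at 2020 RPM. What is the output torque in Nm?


omega = 2020 * 2*pi/60 = 211.5339 rad/s
tau = P / omega = 205 / 211.5339
= 0.9691 Nm


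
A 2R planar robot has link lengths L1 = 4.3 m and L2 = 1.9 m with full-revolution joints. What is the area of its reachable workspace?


r_max = L1 + L2 = 6.2 m
r_min = |L1 - L2| = 2.4 m
Area = pi*(r_max^2 - r_min^2)
= pi*(38.44 - 5.76)
= pi * 32.68
= 102.6672 m^2


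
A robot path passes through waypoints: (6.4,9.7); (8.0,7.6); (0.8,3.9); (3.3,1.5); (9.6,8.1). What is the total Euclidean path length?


Segment lengths:
  seg1 = sqrt((1.6)^2 + (-2.1)^2) = 2.6401
  seg2 = sqrt((-7.2)^2 + (-3.7)^2) = 8.0951
  seg3 = sqrt((2.5)^2 + (-2.4)^2) = 3.4655
  seg4 = sqrt((6.3)^2 + (6.6)^2) = 9.1241
Total = 23.3248


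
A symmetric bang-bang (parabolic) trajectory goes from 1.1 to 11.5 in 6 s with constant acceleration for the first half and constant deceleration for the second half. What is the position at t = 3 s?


Symmetric rest-to-rest: each phase covers (pf-p0)/2 in time T/2. 0.5*a*(T/2)^2 = (pf-p0)/2 => a = 4*(pf-p0)/T^2
a = 4*(11.5-1.1)/6^2 = 1.1556
t = 3 is in the acceleration phase (t <= T/2).
p = p0 + 0.5*a*t^2 = 1.1 + 0.5*1.1556*3^2
= 6.3


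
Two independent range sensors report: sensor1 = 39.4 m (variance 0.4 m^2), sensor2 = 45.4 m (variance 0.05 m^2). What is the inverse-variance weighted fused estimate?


w1 = (1/var1) / (1/var1 + 1/var2)
   = 2.5 / (2.5 + 20.0) = 0.1111
w2 = 1 - w1 = 0.8889
fused = w1*s1 + w2*s2 = 4.3778 + 40.3556
= 44.7333 m


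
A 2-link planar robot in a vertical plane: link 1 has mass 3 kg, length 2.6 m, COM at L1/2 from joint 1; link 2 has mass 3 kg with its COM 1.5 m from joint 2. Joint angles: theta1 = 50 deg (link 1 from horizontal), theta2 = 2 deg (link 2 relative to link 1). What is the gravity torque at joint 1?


Horizontal distance from joint 1 to link-1 COM:
  x_c1 = (L1/2)*cos(t1) = 1.3 * 0.6428 = 0.8356 m
Horizontal distance from joint 1 to link-2 COM:
  x_c2 = L1*cos(t1) + Lc2*cos(t1+t2)
       = 2.6*0.6428 + 1.5*0.6157 = 2.5947 m
tau1 = m1*g*x_c1 + m2*g*x_c2
     = 3*9.81*0.8356 + 3*9.81*2.5947
     = 24.5924 + 76.3632
     = 100.9556 Nm


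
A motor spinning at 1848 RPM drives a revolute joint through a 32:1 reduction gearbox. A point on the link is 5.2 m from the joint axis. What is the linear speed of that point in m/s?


omega_motor = 1848 * 2*pi/60 = 193.5221 rad/s
omega_joint = omega_motor / 32 = 6.0476 rad/s
v = omega_joint * r = 6.0476 * 5.2
= 31.4473 m/s


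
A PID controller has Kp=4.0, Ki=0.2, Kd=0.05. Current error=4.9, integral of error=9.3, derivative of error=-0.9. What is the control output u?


u = Kp*e + Ki*int(e) + Kd*de/dt
= 4.0*4.9 + 0.2*9.3 + 0.05*(-0.9)
= 19.6 + 1.86 + -0.045
= 21.415


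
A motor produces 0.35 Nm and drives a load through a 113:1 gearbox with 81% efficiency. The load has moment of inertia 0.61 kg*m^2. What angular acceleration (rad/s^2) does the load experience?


tau_out = tau_motor * N * eta
= 0.35 * 113 * 0.81 = 32.0355 Nm
alpha = tau_out / I = 32.0355 / 0.61
= 52.5172 rad/s^2


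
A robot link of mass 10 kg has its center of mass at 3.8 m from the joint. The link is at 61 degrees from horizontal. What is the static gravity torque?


tau = m*g*L*cos(angle)
= 10 * 9.81 * 3.8 * cos(61 deg)
= 10 * 9.81 * 3.8 * 0.4848
= 180.7273 Nm


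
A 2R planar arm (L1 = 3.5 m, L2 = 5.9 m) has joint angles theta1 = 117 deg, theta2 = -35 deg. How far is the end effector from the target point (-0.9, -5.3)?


End effector via forward kinematics:
x = L1*cos(t1) + L2*cos(t1+t2) = -0.7678
y = L1*sin(t1) + L2*sin(t1+t2) = 8.9611
Distance to target:
d = sqrt((-0.9 - -0.7678)^2 + (-5.3 - 8.9611)^2)
= sqrt(0.0175 + 203.3791)
= 14.2617 m


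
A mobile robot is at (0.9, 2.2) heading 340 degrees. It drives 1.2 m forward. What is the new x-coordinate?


x_new = x0 + d*cos(theta)
= 0.9 + 1.2*cos(340)
= 0.9 + 1.1276
= 2.0276


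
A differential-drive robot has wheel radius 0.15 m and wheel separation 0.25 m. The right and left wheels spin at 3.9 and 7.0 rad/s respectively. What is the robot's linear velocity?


vR = r*wR = 0.15*3.9 = 0.585 m/s
vL = r*wL = 0.15*7.0 = 1.05 m/s
v = (vR+vL)/2 = 0.8175 m/s
omega = (vR-vL)/L = -1.86 rad/s
linear velocity = 0.8175 m/s


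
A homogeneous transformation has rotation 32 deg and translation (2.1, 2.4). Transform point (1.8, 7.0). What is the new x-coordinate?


x' = cos(theta)*px - sin(theta)*py + tx
= 0.848*1.8 - 0.5299*7.0 + 2.1
= -0.0829


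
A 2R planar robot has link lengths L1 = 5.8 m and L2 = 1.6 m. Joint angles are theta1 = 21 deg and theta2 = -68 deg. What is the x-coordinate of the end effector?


Convert angles to radians: theta1 = 0.3665, theta2 = -1.1868
x = L1*cos(theta1) + L2*cos(theta1+theta2)
x = 5.4148 + 1.0912
x = 6.506


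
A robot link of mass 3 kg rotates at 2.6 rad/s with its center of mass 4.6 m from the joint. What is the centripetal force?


F = m * omega^2 * r
= 3 * 2.6^2 * 4.6
= 3 * 6.76 * 4.6
= 93.288 N


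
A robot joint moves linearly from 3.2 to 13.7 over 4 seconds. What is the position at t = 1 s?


s = t/T = 1/4 = 0.25
p(t) = p0 + (pf-p0)*s
= 3.2 + (13.7 - 3.2) * 0.25
= 5.825


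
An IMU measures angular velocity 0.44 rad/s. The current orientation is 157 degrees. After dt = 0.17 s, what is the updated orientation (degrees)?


delta_theta = w * dt = 0.44 * 0.17 = 0.0748 rad
= 4.2857 deg
theta_new = 157 + 4.2857 = 161.2857 deg


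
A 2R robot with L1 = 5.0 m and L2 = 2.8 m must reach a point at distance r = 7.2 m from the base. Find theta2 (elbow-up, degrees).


cos(theta2) = (r^2 - L1^2 - L2^2) / (2*L1*L2)
cos(theta2) = (51.84 - 25.0 - 7.84) / 28.0
cos(theta2) = 0.678571
theta2 = 47.2679 degrees


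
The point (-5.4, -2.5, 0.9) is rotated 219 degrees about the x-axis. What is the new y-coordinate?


Rotation about x-axis: y' = y*cos(theta) - z*sin(theta)
= -2.5 * -0.7771 - 0.9 * -0.6293
= 2.5093


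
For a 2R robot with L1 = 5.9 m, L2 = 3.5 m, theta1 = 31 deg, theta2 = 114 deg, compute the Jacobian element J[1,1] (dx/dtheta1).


J[1,1] = -L1*sin(t1) - L2*sin(t1+t2)
= -5.9*sin(31) - 3.5*sin(145)
= -5.0462


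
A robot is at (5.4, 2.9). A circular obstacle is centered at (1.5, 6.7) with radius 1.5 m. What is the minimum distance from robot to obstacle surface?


center_dist = sqrt((5.4-1.5)^2 + (2.9-6.7)^2)
= sqrt(15.21 + 14.44)
= 5.4452
min_dist = center_dist - radius = 5.4452 - 1.5 = 3.9452 m


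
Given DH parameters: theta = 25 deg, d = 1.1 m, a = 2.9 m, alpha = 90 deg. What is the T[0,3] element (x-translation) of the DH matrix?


T[0,3] = a * cos(theta)
= 2.9 * cos(25 deg)
= 2.9 * 0.9063
= 2.6283


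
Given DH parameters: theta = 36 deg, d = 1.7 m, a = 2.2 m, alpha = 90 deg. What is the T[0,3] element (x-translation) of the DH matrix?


T[0,3] = a * cos(theta)
= 2.2 * cos(36 deg)
= 2.2 * 0.809
= 1.7798


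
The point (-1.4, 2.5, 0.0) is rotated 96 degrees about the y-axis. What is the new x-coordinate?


Rotation about y-axis: x' = x*cos(theta) + z*sin(theta)
= -1.4 * -0.1045 + 0.0 * 0.9945
= 0.1463


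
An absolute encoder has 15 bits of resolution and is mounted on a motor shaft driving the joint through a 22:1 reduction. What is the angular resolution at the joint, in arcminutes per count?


counts = 2^15 = 32768
effective counts at joint = 32768 * 22 = 720896
resolution = 360*60 / 720896
= 0.03 arcmin/count


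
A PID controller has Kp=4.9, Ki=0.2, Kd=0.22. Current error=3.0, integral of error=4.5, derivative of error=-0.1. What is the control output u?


u = Kp*e + Ki*int(e) + Kd*de/dt
= 4.9*3.0 + 0.2*4.5 + 0.22*(-0.1)
= 14.7 + 0.9 + -0.022
= 15.578


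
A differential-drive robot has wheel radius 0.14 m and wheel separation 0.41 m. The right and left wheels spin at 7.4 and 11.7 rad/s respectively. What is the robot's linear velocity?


vR = r*wR = 0.14*7.4 = 1.036 m/s
vL = r*wL = 0.14*11.7 = 1.638 m/s
v = (vR+vL)/2 = 1.337 m/s
omega = (vR-vL)/L = -1.4683 rad/s
linear velocity = 1.337 m/s


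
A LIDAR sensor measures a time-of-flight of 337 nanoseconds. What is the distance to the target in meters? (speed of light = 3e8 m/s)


tof = 337 ns = 3.37e-07 s
dist = c * tof / 2
= 3e8 * 3.37e-07 / 2
= 50.55 m


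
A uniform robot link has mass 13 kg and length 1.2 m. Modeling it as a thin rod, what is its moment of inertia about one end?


I = (1/3) * m * L^2
= (1/3) * 13 * 1.2^2
= 0.333333 * 13 * 1.44
= 6.24 kg*m^2


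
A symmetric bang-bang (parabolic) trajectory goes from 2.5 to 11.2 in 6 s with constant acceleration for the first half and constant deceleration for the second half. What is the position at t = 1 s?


Symmetric rest-to-rest: each phase covers (pf-p0)/2 in time T/2. 0.5*a*(T/2)^2 = (pf-p0)/2 => a = 4*(pf-p0)/T^2
a = 4*(11.2-2.5)/6^2 = 0.9667
t = 1 is in the acceleration phase (t <= T/2).
p = p0 + 0.5*a*t^2 = 2.5 + 0.5*0.9667*1^2
= 2.9833


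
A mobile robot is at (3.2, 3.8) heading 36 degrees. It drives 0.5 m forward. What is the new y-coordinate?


y_new = y0 + d*sin(theta)
= 3.8 + 0.5*sin(36)
= 3.8 + 0.2939
= 4.0939


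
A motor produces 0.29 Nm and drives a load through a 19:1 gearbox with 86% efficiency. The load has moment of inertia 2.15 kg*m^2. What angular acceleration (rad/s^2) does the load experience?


tau_out = tau_motor * N * eta
= 0.29 * 19 * 0.86 = 4.7386 Nm
alpha = tau_out / I = 4.7386 / 2.15
= 2.204 rad/s^2


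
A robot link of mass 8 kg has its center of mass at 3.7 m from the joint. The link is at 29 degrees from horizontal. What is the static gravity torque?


tau = m*g*L*cos(angle)
= 8 * 9.81 * 3.7 * cos(29 deg)
= 8 * 9.81 * 3.7 * 0.8746
= 253.9686 Nm


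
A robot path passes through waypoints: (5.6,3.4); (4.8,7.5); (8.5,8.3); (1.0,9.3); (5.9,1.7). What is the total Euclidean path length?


Segment lengths:
  seg1 = sqrt((-0.8)^2 + (4.1)^2) = 4.1773
  seg2 = sqrt((3.7)^2 + (0.8)^2) = 3.7855
  seg3 = sqrt((-7.5)^2 + (1.0)^2) = 7.5664
  seg4 = sqrt((4.9)^2 + (-7.6)^2) = 9.0427
Total = 24.5719


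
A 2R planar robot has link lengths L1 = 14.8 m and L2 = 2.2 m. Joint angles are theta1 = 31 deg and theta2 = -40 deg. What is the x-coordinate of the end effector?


Convert angles to radians: theta1 = 0.5411, theta2 = -0.6981
x = L1*cos(theta1) + L2*cos(theta1+theta2)
x = 12.6861 + 2.1729
x = 14.859


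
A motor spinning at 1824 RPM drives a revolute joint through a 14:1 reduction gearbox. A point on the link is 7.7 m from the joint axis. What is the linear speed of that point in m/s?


omega_motor = 1824 * 2*pi/60 = 191.0088 rad/s
omega_joint = omega_motor / 14 = 13.6435 rad/s
v = omega_joint * r = 13.6435 * 7.7
= 105.0549 m/s


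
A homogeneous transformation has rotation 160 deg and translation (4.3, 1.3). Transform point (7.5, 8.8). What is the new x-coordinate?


x' = cos(theta)*px - sin(theta)*py + tx
= -0.9397*7.5 - 0.342*8.8 + 4.3
= -5.7575


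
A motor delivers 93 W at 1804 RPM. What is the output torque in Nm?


omega = 1804 * 2*pi/60 = 188.9144 rad/s
tau = P / omega = 93 / 188.9144
= 0.4923 Nm


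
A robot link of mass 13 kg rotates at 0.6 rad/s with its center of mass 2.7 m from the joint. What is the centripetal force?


F = m * omega^2 * r
= 13 * 0.6^2 * 2.7
= 13 * 0.36 * 2.7
= 12.636 N


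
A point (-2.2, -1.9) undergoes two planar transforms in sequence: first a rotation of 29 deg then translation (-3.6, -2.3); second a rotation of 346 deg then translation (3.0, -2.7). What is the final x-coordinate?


After transform 1:
x1 = cos(29)*-2.2 - sin(29)*-1.9 + -3.6 = -4.603
y1 = sin(29)*-2.2 + cos(29)*-1.9 + -2.3 = -5.0284
After transform 2:
x2 = cos(346)*-4.603 - sin(346)*-5.0284 + 3.0
= -2.6828


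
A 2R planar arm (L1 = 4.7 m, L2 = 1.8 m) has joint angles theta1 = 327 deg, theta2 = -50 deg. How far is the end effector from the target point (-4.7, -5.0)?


End effector via forward kinematics:
x = L1*cos(t1) + L2*cos(t1+t2) = 4.1611
y = L1*sin(t1) + L2*sin(t1+t2) = -4.3464
Distance to target:
d = sqrt((-4.7 - 4.1611)^2 + (-5.0 - -4.3464)^2)
= sqrt(78.5194 + 0.4272)
= 8.8852 m


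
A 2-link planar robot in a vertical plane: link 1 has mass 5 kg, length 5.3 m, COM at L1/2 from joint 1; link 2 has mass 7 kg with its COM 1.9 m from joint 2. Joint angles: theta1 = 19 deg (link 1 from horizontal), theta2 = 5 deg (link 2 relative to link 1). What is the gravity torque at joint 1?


Horizontal distance from joint 1 to link-1 COM:
  x_c1 = (L1/2)*cos(t1) = 2.65 * 0.9455 = 2.5056 m
Horizontal distance from joint 1 to link-2 COM:
  x_c2 = L1*cos(t1) + Lc2*cos(t1+t2)
       = 5.3*0.9455 + 1.9*0.9135 = 6.747 m
tau1 = m1*g*x_c1 + m2*g*x_c2
     = 5*9.81*2.5056 + 7*9.81*6.747
     = 122.9009 + 463.3154
     = 586.2163 Nm


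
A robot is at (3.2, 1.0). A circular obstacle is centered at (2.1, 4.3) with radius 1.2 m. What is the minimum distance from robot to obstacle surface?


center_dist = sqrt((3.2-2.1)^2 + (1.0-4.3)^2)
= sqrt(1.21 + 10.89)
= 3.4785
min_dist = center_dist - radius = 3.4785 - 1.2 = 2.2785 m


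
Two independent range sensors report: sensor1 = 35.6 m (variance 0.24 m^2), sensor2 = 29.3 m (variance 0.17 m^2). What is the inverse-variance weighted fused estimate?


w1 = (1/var1) / (1/var1 + 1/var2)
   = 4.1667 / (4.1667 + 5.8824) = 0.4146
w2 = 1 - w1 = 0.5854
fused = w1*s1 + w2*s2 = 14.761 + 17.1512
= 31.9122 m


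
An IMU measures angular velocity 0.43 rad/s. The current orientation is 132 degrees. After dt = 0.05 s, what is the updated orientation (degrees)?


delta_theta = w * dt = 0.43 * 0.05 = 0.0215 rad
= 1.2319 deg
theta_new = 132 + 1.2319 = 133.2319 deg


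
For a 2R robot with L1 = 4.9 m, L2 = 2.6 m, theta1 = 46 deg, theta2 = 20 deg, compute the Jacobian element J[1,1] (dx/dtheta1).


J[1,1] = -L1*sin(t1) - L2*sin(t1+t2)
= -4.9*sin(46) - 2.6*sin(66)
= -5.9


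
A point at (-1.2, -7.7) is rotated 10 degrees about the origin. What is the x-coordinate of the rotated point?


x' = x*cos(theta) - y*sin(theta)
cos(10 deg) = 0.9848, sin(10 deg) = 0.1736
x' = -1.2 * 0.9848 - -7.7 * 0.1736
= -1.1818 - -1.3371
= 0.1553
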